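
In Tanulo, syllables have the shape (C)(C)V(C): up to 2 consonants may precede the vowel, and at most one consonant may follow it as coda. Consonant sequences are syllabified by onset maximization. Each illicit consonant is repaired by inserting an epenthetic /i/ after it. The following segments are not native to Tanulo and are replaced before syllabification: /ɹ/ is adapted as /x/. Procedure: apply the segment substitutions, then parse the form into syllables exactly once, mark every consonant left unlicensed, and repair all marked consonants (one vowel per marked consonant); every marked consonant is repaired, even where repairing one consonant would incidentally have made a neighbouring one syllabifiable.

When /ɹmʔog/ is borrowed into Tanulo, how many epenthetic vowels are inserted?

1

After substitution the input is /xmʔog/.
The unsyllabifiable consonants are /x/; each receives one epenthetic vowel.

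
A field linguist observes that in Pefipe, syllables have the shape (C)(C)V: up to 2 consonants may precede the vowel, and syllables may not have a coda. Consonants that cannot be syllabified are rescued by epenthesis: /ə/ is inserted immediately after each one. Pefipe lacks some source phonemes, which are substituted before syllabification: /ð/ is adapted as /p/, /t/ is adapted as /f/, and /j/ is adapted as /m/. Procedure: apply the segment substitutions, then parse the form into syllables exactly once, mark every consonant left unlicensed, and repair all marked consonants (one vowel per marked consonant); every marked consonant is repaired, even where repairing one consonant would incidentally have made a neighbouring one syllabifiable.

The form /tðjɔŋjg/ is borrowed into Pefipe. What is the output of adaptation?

Substitution: /t/ → /f/, /ð/ → /p/, /j/ → /m/, giving /fpmɔŋmg/.
The consonants /f/, /ŋ/, /m/, /g/ cannot be parsed into a legal (C)(C)V syllable (no codas are permitted; onsets may contain at most 2 consonants).
Each unlicensed consonant becomes the onset of a new syllable: /f/ → /fə/, /ŋ/ → /ŋə/, /m/ → /mə/, /g/ → /gə/.

fəpmɔŋəməgə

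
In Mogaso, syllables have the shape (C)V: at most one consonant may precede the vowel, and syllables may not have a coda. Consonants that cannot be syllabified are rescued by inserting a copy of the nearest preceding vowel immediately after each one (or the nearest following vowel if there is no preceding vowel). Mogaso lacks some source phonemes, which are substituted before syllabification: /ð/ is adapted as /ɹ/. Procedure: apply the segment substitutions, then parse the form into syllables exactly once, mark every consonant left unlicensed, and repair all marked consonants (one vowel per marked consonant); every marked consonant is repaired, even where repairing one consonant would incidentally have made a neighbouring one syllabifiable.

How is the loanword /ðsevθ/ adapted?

ɹeseveθe

Substitution: /ð/ → /ɹ/, giving /ɹsevθ/.
Syllabifying with onset maximization leaves /ɹ/, /v/, /θ/ stranded (no codas are permitted; onsets are limited to one consonant).
Each unlicensed consonant becomes the onset of a new syllable: /ɹ/ → /ɹe/, /v/ → /ve/, /θ/ → /θe/.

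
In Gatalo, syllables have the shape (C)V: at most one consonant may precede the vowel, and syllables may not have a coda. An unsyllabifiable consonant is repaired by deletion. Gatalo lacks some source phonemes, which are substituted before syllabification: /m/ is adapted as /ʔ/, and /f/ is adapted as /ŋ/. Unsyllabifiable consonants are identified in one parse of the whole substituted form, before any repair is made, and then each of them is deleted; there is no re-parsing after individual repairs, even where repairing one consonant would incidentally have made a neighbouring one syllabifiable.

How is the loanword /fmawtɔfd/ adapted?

ʔatɔ

Substitution: /f/ → /ŋ/, /m/ → /ʔ/, giving /ŋʔawtɔŋd/.
Under (C)V, the unsyllabifiable consonants are /ŋ/, /w/, /ŋ/, /d/ (no codas are permitted; onsets are limited to one consonant).
Each unlicensed consonant is deleted: /ŋ/, /w/, /ŋ/, /d/.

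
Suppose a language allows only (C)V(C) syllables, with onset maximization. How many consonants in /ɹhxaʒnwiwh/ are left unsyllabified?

The consonants /ɹ/, /h/, /n/, /h/ cannot be parsed into a legal (C)V(C) syllable (at most one coda consonant is licensed; onsets are limited to one consonant).

4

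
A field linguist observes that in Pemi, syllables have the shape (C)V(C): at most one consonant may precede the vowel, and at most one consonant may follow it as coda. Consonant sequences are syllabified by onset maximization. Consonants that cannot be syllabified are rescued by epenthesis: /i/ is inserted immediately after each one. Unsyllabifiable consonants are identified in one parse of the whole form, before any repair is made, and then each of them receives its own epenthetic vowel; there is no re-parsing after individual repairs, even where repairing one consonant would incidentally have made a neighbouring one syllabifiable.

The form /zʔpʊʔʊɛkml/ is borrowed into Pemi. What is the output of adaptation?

Syllabifying with onset maximization leaves /z/, /ʔ/, /m/, /l/ stranded (at most one coda consonant is licensed; onsets are limited to one consonant).
Each unlicensed consonant becomes the onset of a new syllable: /z/ → /zi/, /ʔ/ → /ʔi/, /m/ → /mi/, /l/ → /li/.

ziʔipʊʔʊɛkmili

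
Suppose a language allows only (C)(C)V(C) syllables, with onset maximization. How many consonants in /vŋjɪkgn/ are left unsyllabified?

3

Under (C)(C)V(C), the unsyllabifiable consonants are /v/, /g/, /n/ (at most one coda consonant is licensed; onsets may contain at most 2 consonants).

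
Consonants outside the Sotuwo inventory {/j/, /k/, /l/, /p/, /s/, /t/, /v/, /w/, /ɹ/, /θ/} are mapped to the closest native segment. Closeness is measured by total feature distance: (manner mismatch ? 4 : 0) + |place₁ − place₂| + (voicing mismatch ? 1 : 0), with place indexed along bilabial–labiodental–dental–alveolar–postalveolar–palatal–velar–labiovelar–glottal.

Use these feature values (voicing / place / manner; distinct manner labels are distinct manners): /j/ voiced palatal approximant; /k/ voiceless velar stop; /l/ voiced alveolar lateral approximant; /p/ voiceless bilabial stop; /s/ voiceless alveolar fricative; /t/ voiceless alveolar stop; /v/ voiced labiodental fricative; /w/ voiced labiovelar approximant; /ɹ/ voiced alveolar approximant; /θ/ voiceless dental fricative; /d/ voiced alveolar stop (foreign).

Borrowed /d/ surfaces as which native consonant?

/t/ is closest: same manner (stop), place distance 0 (alveolar→alveolar), voicing differs (+1); total 1. Next closest is /k/ at distance 4.

t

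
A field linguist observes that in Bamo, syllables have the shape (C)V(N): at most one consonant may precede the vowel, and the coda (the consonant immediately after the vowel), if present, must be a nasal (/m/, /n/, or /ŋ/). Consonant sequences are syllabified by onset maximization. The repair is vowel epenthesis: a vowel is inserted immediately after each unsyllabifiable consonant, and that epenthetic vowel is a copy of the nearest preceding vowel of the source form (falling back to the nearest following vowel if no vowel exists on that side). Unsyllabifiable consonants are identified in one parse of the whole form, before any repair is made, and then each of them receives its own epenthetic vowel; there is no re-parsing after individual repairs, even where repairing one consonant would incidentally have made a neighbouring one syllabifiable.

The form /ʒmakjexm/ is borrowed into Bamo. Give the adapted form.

ʒamakajexeme

Syllabifying with onset maximization leaves /ʒ/, /k/, /x/, /m/ stranded (only a nasal (/m/, /n/, or /ŋ/) is licensed in coda position; onsets are limited to one consonant).
Inserting the epenthetic vowel yields /ʒ/ → /ʒa/, /k/ → /ka/, /x/ → /xe/, /m/ → /me/.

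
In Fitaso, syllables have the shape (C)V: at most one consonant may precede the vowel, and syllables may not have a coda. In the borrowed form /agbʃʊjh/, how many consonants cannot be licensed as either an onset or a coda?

4

Syllabifying with onset maximization leaves /g/, /b/, /j/, /h/ stranded (no codas are permitted; onsets are limited to one consonant).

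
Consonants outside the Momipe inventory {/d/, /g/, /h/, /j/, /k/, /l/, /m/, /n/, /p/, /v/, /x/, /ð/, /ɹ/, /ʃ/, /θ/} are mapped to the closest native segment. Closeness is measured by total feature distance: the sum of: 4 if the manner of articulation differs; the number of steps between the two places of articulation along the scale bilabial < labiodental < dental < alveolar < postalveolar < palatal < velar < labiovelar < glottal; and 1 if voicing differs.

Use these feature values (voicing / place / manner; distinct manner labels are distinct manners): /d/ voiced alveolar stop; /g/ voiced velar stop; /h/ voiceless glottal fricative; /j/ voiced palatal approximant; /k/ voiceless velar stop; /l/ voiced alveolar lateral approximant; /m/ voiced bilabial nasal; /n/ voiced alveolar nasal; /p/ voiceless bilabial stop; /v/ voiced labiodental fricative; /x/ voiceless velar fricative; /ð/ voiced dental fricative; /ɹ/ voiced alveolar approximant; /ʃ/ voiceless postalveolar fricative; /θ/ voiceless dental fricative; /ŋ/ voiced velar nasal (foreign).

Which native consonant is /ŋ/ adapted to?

/n/ is closest: same manner (nasal), place distance 3 (velar→alveolar), same voicing; total 3. Next closest is /g/ at distance 4.

n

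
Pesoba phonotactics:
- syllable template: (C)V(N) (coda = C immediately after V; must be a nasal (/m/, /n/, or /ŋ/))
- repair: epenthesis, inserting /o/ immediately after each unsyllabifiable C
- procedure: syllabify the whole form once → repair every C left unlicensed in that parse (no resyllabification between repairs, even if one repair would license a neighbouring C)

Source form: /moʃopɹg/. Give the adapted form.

moʃopoɹogo

Under (C)V(N), the unsyllabifiable consonants are /p/, /ɹ/, /g/ (only a nasal (/m/, /n/, or /ŋ/) is licensed in coda position; onsets are limited to one consonant).
Each unlicensed consonant becomes the onset of a new syllable: /p/ → /po/, /ɹ/ → /ɹo/, /g/ → /go/.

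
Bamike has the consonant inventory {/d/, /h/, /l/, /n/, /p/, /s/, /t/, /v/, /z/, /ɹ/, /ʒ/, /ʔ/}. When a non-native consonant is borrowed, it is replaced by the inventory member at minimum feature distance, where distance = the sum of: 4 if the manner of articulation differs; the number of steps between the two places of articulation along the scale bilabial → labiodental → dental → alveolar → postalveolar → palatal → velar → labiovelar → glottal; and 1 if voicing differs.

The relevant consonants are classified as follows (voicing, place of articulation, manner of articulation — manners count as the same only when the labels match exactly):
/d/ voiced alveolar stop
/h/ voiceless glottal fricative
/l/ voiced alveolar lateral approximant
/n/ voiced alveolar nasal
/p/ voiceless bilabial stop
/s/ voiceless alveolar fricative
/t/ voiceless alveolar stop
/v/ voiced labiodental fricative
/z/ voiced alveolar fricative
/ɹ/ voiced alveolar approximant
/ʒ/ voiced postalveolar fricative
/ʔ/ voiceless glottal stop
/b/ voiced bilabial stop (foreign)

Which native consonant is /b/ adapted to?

p

/p/ is closest: same manner (stop), place distance 0 (bilabial→bilabial), voicing differs (+1); total 1. Next closest is /d/ at distance 3.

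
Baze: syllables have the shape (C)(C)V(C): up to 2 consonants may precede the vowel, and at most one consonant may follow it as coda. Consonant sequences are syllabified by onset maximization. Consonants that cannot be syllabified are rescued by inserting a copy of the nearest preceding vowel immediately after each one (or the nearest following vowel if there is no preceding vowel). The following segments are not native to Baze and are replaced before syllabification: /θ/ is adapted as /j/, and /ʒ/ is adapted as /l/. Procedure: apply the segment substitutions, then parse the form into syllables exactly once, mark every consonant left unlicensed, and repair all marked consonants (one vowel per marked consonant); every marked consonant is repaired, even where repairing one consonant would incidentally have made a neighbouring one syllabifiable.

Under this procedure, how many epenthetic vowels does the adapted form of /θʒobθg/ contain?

After substitution the input is /jlobjg/.
The unsyllabifiable consonants are /j/, /g/; each receives one epenthetic vowel.

2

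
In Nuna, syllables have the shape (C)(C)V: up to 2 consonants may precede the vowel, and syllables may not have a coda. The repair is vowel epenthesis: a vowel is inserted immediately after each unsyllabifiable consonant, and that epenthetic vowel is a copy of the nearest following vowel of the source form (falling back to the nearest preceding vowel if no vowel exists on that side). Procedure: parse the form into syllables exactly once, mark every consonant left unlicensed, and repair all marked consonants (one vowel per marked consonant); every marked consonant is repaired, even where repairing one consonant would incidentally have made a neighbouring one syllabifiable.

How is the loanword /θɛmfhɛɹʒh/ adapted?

Under (C)(C)V, the unsyllabifiable consonants are /m/, /ɹ/, /ʒ/, /h/ (no codas are permitted; onsets may contain at most 2 consonants).
Inserting the epenthetic vowel yields /m/ → /mɛ/, /ɹ/ → /ɹɛ/, /ʒ/ → /ʒɛ/, /h/ → /hɛ/.

θɛmɛfhɛɹɛʒɛhɛ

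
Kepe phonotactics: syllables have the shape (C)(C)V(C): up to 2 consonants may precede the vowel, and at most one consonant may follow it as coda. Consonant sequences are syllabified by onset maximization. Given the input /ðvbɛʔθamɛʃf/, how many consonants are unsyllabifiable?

Syllabifying with onset maximization leaves /ð/, /f/ stranded (at most one coda consonant is licensed; onsets may contain at most 2 consonants).

2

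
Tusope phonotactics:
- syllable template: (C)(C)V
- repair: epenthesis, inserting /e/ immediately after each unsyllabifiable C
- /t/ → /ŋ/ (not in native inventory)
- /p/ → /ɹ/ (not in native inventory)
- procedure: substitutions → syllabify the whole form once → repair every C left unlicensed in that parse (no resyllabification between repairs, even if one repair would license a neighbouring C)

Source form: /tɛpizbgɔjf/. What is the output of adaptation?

Substitution: /t/ → /ŋ/, /p/ → /ɹ/, giving /ŋɛɹizbgɔjf/.
Under (C)(C)V, the unsyllabifiable consonants are /z/, /j/, /f/ (no codas are permitted; onsets may contain at most 2 consonants).
Each unlicensed consonant becomes the onset of a new syllable: /z/ → /ze/, /j/ → /je/, /f/ → /fe/.

ŋɛɹizebgɔjefe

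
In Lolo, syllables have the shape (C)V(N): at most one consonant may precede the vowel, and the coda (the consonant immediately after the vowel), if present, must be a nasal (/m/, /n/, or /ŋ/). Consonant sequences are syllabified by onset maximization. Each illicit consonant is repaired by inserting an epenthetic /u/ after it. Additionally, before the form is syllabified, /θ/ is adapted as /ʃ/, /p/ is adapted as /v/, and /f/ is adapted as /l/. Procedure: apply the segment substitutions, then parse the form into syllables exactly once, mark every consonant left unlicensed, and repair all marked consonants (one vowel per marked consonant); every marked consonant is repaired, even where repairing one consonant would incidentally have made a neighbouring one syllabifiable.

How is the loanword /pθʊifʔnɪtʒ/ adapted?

Substitution: /p/ → /v/, /θ/ → /ʃ/, /f/ → /l/, giving /vʃʊilʔnɪtʒ/.
Syllabifying with onset maximization leaves /v/, /l/, /ʔ/, /t/, /ʒ/ stranded (only a nasal (/m/, /n/, or /ŋ/) is licensed in coda position; onsets are limited to one consonant).
Each unlicensed consonant becomes the onset of a new syllable: /v/ → /vu/, /l/ → /lu/, /ʔ/ → /ʔu/, /t/ → /tu/, /ʒ/ → /ʒu/.

vuʃʊiluʔunɪtuʒu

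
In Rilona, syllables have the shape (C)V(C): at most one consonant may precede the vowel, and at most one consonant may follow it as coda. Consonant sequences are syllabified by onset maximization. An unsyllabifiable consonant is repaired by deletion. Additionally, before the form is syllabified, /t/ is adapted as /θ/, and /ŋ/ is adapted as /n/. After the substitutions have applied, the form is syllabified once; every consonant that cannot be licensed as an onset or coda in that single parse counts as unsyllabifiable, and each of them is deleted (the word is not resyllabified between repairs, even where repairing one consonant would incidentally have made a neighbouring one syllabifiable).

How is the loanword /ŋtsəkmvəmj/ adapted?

səkvəm

Substitution: /ŋ/ → /n/, /t/ → /θ/, giving /nθsəkmvəmj/.
Under (C)V(C), the unsyllabifiable consonants are /n/, /θ/, /m/, /j/ (at most one coda consonant is licensed; onsets are limited to one consonant).
Deletion applies to /n/, /θ/, /m/, /j/.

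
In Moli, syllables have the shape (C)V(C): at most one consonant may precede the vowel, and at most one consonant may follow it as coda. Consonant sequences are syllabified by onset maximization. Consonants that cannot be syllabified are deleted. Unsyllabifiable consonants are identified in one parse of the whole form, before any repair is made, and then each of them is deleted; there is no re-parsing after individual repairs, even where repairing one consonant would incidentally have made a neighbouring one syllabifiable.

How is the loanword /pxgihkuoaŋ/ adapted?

gihkuoaŋ

Syllabifying with onset maximization leaves /p/, /x/ stranded (at most one coda consonant is licensed; onsets are limited to one consonant).
Deleting the stranded consonants removes /p/, /x/.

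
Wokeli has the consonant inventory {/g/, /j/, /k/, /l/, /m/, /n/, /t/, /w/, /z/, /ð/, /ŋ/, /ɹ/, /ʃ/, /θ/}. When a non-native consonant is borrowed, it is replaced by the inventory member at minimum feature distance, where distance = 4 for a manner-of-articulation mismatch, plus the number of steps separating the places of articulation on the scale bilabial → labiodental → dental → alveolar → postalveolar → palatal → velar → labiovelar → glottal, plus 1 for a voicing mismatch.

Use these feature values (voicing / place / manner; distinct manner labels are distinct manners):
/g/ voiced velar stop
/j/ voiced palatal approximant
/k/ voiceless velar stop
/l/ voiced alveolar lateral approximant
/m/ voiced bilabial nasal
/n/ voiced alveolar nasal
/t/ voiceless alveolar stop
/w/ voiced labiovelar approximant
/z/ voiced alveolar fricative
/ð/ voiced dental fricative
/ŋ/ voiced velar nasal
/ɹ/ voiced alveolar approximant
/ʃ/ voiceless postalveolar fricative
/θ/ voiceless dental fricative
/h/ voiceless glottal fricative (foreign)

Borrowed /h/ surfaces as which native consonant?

ʃ

/ʃ/ is closest: same manner (fricative), place distance 4 (glottal→postalveolar), same voicing; total 4. Next closest is /k/ at distance 6.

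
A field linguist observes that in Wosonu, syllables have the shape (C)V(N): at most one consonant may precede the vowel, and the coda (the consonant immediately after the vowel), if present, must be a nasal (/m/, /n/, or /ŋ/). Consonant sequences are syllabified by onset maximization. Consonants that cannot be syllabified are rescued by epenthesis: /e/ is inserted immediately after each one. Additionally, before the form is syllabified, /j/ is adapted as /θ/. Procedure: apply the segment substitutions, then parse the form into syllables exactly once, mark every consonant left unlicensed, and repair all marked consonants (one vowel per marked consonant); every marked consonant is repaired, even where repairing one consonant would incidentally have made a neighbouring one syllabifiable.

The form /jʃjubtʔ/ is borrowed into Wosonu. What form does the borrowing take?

θeʃeθubeteʔe

Substitution: /j/ → /θ/, giving /θʃθubtʔ/.
The consonants /θ/, /ʃ/, /b/, /t/, /ʔ/ cannot be parsed into a legal (C)V(N) syllable (only a nasal (/m/, /n/, or /ŋ/) is licensed in coda position; onsets are limited to one consonant).
Each unlicensed consonant becomes the onset of a new syllable: /θ/ → /θe/, /ʃ/ → /ʃe/, /b/ → /be/, /t/ → /te/, /ʔ/ → /ʔe/.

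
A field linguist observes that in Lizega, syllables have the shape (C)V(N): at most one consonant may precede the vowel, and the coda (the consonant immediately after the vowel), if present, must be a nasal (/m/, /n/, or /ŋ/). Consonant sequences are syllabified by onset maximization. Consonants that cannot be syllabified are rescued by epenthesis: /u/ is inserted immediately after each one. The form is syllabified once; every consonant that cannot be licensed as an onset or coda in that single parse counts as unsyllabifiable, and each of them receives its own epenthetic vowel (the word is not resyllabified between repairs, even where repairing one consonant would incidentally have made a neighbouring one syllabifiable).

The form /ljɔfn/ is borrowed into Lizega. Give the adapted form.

lujɔfunu

The consonants /l/, /f/, /n/ cannot be parsed into a legal (C)V(N) syllable (only a nasal (/m/, /n/, or /ŋ/) is licensed in coda position; onsets are limited to one consonant).
Each unlicensed consonant becomes the onset of a new syllable: /l/ → /lu/, /f/ → /fu/, /n/ → /nu/.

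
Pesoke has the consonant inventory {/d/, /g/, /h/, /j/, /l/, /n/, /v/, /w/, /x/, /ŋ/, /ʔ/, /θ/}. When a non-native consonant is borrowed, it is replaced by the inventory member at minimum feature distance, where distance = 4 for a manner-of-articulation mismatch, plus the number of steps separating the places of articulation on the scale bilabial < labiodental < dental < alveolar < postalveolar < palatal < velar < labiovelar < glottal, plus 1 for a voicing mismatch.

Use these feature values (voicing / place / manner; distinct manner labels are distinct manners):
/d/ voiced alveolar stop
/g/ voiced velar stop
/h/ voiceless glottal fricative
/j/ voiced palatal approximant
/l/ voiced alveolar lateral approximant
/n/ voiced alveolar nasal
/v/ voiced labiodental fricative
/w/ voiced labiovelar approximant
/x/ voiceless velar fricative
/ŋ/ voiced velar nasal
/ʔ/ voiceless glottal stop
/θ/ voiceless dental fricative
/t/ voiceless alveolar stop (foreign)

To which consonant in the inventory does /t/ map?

/d/ is closest: same manner (stop), place distance 0 (alveolar→alveolar), voicing differs (+1); total 1. Next closest is /g/ at distance 4.

d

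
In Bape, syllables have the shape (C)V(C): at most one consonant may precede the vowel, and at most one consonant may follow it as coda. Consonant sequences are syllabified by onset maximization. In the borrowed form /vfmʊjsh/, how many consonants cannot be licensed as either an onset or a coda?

Syllabifying with onset maximization leaves /v/, /f/, /s/, /h/ stranded (at most one coda consonant is licensed; onsets are limited to one consonant).

4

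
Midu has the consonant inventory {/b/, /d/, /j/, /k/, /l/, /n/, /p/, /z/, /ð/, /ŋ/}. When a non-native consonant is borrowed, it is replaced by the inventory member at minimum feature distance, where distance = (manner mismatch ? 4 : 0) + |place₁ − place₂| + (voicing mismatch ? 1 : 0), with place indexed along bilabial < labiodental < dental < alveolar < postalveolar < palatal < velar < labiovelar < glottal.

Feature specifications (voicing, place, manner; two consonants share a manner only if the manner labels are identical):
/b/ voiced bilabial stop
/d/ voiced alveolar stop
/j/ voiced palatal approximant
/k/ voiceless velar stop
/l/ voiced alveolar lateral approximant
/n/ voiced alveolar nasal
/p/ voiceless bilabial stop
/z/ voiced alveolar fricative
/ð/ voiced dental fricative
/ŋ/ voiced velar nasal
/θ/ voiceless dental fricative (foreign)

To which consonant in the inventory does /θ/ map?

ð

/ð/ is closest: same manner (fricative), place distance 0 (dental→dental), voicing differs (+1); total 1. Next closest is /z/ at distance 2.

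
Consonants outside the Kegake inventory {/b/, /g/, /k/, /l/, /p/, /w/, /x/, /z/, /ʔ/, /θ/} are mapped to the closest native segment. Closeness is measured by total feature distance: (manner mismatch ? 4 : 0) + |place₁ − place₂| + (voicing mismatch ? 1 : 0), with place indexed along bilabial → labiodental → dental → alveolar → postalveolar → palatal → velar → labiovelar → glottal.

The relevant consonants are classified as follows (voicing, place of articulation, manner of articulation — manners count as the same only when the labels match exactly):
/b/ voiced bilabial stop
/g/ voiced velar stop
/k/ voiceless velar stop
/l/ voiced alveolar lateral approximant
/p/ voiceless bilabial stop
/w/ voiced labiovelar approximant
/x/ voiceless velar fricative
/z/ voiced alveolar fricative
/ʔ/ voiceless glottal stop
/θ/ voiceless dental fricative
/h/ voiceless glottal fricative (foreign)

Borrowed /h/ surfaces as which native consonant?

x

/x/ is closest: same manner (fricative), place distance 2 (glottal→velar), same voicing; total 2. Next closest is /ʔ/ at distance 4.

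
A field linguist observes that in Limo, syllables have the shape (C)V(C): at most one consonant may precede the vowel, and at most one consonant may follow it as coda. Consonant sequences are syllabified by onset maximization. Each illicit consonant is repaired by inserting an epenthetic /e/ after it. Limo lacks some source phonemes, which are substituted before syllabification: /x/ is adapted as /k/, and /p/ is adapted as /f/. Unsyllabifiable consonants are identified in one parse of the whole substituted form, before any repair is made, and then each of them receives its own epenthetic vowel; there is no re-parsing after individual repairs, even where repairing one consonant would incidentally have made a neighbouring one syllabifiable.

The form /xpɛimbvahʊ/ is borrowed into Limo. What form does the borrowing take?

Substitution: /x/ → /k/, /p/ → /f/, giving /kfɛimbvahʊ/.
Syllabifying with onset maximization leaves /k/, /b/ stranded (at most one coda consonant is licensed; onsets are limited to one consonant).
Each unlicensed consonant becomes the onset of a new syllable: /k/ → /ke/, /b/ → /be/.

kefɛimbevahʊ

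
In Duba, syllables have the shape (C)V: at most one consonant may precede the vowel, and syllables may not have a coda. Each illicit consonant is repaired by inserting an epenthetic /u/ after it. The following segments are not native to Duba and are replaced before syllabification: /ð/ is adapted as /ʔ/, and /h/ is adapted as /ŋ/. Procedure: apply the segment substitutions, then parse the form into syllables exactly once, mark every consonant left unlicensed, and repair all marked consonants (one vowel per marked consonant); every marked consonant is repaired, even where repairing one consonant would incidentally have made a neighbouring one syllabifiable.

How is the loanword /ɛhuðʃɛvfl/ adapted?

ɛŋuʔuʃɛvufulu

Substitution: /h/ → /ŋ/, /ð/ → /ʔ/, giving /ɛŋuʔʃɛvfl/.
Syllabifying with onset maximization leaves /ʔ/, /v/, /f/, /l/ stranded (no codas are permitted; onsets are limited to one consonant).
Each unlicensed consonant becomes the onset of a new syllable: /ʔ/ → /ʔu/, /v/ → /vu/, /f/ → /fu/, /l/ → /lu/.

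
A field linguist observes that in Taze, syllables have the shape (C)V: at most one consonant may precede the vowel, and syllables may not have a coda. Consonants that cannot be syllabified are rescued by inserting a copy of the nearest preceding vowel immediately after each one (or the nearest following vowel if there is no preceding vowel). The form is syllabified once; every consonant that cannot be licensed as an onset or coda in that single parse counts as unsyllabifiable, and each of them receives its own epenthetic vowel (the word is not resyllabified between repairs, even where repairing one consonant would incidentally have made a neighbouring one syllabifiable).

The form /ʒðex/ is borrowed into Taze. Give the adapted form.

Under (C)V, the unsyllabifiable consonants are /ʒ/, /x/ (no codas are permitted; onsets are limited to one consonant).
Inserting the epenthetic vowel yields /ʒ/ → /ʒe/, /x/ → /xe/.

ʒeðexe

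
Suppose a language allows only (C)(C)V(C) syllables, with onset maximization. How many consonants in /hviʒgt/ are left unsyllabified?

The consonants /g/, /t/ cannot be parsed into a legal (C)(C)V(C) syllable (at most one coda consonant is licensed; onsets may contain at most 2 consonants).

2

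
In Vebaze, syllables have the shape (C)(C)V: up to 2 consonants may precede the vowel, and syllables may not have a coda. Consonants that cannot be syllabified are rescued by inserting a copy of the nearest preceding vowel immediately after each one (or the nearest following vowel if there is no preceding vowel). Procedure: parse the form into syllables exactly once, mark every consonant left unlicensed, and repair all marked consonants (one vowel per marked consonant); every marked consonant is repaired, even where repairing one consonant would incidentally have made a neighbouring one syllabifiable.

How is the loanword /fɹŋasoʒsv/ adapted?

faɹŋasoʒosovo

The consonants /f/, /ʒ/, /s/, /v/ cannot be parsed into a legal (C)(C)V syllable (no codas are permitted; onsets may contain at most 2 consonants).
Inserting the epenthetic vowel yields /f/ → /fa/, /ʒ/ → /ʒo/, /s/ → /so/, /v/ → /vo/.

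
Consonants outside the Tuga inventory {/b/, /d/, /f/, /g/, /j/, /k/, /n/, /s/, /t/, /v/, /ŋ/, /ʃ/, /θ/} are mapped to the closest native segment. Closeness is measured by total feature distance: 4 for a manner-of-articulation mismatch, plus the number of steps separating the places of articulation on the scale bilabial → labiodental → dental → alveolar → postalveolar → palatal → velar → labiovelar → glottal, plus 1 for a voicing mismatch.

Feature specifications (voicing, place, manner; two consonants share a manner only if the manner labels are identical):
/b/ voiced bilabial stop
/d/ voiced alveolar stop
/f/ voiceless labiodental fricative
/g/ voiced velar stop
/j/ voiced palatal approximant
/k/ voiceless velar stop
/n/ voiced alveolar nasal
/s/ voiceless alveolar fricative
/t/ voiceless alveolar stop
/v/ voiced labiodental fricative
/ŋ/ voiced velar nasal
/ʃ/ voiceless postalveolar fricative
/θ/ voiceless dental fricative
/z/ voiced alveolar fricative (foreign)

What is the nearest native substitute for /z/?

s

/s/ is closest: same manner (fricative), place distance 0 (alveolar→alveolar), voicing differs (+1); total 1. Next closest is /v/ at distance 2.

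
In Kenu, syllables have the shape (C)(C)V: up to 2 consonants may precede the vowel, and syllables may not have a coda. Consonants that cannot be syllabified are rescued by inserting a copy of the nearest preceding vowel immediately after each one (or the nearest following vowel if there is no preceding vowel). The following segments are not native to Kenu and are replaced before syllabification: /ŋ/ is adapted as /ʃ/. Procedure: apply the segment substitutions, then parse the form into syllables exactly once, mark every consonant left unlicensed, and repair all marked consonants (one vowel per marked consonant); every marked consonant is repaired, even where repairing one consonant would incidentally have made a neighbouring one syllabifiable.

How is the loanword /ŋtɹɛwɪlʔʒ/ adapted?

Substitution: /ŋ/ → /ʃ/, giving /ʃtɹɛwɪlʔʒ/.
The consonants /ʃ/, /l/, /ʔ/, /ʒ/ cannot be parsed into a legal (C)(C)V syllable (no codas are permitted; onsets may contain at most 2 consonants).
Inserting the epenthetic vowel yields /ʃ/ → /ʃɛ/, /l/ → /lɪ/, /ʔ/ → /ʔɪ/, /ʒ/ → /ʒɪ/.

ʃɛtɹɛwɪlɪʔɪʒɪ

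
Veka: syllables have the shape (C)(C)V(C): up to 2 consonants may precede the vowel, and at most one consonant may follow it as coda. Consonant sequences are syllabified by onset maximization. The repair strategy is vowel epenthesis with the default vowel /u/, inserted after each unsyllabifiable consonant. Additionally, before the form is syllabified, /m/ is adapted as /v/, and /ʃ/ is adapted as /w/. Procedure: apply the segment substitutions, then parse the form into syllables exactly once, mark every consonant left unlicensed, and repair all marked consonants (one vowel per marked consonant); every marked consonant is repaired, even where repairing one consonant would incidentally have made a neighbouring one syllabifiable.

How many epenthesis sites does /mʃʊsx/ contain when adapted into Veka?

After substitution the input is /vwʊsx/.
The unsyllabifiable consonants are /x/; each receives one epenthetic vowel.

1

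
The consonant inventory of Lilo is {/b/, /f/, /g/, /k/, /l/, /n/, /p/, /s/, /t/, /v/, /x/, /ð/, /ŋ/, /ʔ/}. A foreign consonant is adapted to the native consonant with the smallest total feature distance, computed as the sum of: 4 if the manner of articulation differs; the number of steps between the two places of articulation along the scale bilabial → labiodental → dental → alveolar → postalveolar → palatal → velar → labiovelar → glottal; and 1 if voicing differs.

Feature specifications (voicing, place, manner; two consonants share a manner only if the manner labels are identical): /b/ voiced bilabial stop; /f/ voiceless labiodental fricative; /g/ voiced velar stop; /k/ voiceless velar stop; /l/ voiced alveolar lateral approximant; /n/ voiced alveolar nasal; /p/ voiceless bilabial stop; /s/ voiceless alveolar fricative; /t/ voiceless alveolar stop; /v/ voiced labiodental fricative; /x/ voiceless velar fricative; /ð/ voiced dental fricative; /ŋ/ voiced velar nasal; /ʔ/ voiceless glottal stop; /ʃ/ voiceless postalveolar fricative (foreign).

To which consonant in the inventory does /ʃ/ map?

/s/ is closest: same manner (fricative), place distance 1 (postalveolar→alveolar), same voicing; total 1. Next closest is /x/ at distance 2.

s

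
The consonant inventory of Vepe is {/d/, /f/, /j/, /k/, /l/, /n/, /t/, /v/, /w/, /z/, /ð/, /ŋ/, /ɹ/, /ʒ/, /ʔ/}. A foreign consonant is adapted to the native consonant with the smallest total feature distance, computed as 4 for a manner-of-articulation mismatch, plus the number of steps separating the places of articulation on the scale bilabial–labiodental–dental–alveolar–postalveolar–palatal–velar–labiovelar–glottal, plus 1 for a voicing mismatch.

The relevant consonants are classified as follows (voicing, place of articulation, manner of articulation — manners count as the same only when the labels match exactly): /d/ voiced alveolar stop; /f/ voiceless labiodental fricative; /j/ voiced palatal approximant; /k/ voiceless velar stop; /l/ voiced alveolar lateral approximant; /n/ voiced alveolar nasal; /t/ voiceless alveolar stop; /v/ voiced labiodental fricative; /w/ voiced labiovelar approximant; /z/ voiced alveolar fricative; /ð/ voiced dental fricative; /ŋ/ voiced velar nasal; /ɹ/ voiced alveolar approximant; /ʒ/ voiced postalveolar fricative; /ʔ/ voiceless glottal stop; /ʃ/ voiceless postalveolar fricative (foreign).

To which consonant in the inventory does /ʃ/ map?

ʒ

/ʒ/ is closest: same manner (fricative), place distance 0 (postalveolar→postalveolar), voicing differs (+1); total 1. Next closest is /z/ at distance 2.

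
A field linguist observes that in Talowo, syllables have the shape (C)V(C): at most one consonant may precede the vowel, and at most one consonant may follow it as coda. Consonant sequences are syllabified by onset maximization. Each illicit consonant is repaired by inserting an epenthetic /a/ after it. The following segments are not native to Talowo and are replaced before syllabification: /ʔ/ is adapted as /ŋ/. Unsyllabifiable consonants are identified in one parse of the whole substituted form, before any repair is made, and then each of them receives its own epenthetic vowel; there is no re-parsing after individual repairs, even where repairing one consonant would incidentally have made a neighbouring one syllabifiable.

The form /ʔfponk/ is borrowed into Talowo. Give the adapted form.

ŋafaponka

Substitution: /ʔ/ → /ŋ/, giving /ŋfponk/.
Under (C)V(C), the unsyllabifiable consonants are /ŋ/, /f/, /k/ (at most one coda consonant is licensed; onsets are limited to one consonant).
Each unlicensed consonant becomes the onset of a new syllable: /ŋ/ → /ŋa/, /f/ → /fa/, /k/ → /ka/.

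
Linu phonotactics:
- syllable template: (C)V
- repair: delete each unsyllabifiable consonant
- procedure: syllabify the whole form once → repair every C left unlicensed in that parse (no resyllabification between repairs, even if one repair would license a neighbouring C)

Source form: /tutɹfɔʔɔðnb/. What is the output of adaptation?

Under (C)V, the unsyllabifiable consonants are /t/, /ɹ/, /ð/, /n/, /b/ (no codas are permitted; onsets are limited to one consonant).
Deletion applies to /t/, /ɹ/, /ð/, /n/, /b/.

tufɔʔɔ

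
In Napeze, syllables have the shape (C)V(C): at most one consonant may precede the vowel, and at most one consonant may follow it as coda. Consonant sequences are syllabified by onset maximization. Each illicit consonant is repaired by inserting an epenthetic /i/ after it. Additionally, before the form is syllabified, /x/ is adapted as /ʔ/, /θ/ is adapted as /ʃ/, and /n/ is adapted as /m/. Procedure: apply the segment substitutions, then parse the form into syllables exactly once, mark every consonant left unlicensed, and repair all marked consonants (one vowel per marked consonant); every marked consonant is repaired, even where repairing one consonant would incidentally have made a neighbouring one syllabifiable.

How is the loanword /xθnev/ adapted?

ʔiʃimev

Substitution: /x/ → /ʔ/, /θ/ → /ʃ/, /n/ → /m/, giving /ʔʃmev/.
Under (C)V(C), the unsyllabifiable consonants are /ʔ/, /ʃ/ (at most one coda consonant is licensed; onsets are limited to one consonant).
Inserting the epenthetic vowel yields /ʔ/ → /ʔi/, /ʃ/ → /ʃi/.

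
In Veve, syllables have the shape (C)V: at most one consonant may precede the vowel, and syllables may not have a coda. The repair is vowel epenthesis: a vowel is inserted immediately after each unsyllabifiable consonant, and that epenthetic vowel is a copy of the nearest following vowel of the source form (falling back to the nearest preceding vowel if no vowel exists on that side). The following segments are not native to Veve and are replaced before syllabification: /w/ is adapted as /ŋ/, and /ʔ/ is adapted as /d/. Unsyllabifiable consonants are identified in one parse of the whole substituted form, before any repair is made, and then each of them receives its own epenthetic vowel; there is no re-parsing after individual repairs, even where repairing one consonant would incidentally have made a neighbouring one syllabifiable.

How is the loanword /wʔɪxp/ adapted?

Substitution: /w/ → /ŋ/, /ʔ/ → /d/, giving /ŋdɪxp/.
Syllabifying with onset maximization leaves /ŋ/, /x/, /p/ stranded (no codas are permitted; onsets are limited to one consonant).
Each unlicensed consonant becomes the onset of a new syllable: /ŋ/ → /ŋɪ/, /x/ → /xɪ/, /p/ → /pɪ/.

ŋɪdɪxɪpɪ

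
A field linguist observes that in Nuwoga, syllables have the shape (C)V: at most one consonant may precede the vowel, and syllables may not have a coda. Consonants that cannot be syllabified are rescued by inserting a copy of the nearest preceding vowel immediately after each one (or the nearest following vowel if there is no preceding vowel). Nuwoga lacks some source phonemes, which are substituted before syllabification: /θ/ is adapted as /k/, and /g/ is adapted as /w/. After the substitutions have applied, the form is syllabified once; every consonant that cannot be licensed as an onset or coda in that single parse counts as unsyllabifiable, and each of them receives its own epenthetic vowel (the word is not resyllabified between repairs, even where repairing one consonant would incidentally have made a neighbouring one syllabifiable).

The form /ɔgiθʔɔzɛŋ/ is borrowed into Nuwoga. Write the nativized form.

ɔwikiʔɔzɛŋɛ

Substitution: /g/ → /w/, /θ/ → /k/, giving /ɔwikʔɔzɛŋ/.
The consonants /k/, /ŋ/ cannot be parsed into a legal (C)V syllable (no codas are permitted; onsets are limited to one consonant).
Epenthesis after each stranded consonant: /k/ → /ki/, /ŋ/ → /ŋɛ/.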